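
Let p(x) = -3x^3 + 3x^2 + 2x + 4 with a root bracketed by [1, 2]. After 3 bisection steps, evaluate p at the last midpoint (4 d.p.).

x = 1.5 gives p = 3.625, positive; keep [1.5, 2]
x = 1.75 gives p = 0.609375, positive; keep [1.75, 2]
x = 1.875 gives p = -1.478516, negative; keep [1.75, 1.875]

-1.4785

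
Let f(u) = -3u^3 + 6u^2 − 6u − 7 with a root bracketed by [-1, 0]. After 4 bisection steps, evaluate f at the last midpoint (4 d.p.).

0.9358

midpoint -0.5: f = -2.125 < 0 → [-1, -0.5]
midpoint -0.75: f = 2.140625 > 0 → [-0.75, -0.5]
midpoint -0.625: f = -0.173828 < 0 → [-0.75, -0.625]
midpoint -0.6875: f = 0.9358 > 0 → [-0.6875, -0.625]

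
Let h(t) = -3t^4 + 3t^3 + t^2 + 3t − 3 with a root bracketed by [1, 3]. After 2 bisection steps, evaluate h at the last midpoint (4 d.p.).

-1.3125

t = 2 gives h = -17, negative; keep [1, 2]
t = 1.5 gives h = -1.3125, negative; keep [1, 1.5]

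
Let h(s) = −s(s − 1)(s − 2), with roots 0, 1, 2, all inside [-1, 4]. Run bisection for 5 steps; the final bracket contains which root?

2

m = 1.5, h(m) = 0.375 (+); new bracket [1.5, 4]
m = 2.75, h(m) = -3.609375 (−); new bracket [1.5, 2.75]
m = 2.125, h(m) = -0.298828 (−); new bracket [1.5, 2.125]
m = 1.8125, h(m) = 0.2761 (+); new bracket [1.8125, 2.125]
m = 1.96875, h(m) = 0.0596 (+); new bracket [1.96875, 2.125]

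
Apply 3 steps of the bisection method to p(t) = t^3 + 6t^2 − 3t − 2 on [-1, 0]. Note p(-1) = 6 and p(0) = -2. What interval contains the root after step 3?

p(-0.5) = 0.875 > 0, so the root lies in [-0.5, 0]
p(-0.25) = -0.890625 < 0, so the root lies in [-0.5, -0.25]
p(-0.375) = -0.083984 < 0, so the root lies in [-0.5, -0.375]

[-0.5, -0.375]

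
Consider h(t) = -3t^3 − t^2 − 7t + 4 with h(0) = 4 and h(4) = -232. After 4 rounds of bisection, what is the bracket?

[0.25, 0.5]

midpoint 2: h = -38 < 0 → [0, 2]
midpoint 1: h = -7 < 0 → [0, 1]
midpoint 0.5: h = -0.125 < 0 → [0, 0.5]
midpoint 0.25: h = 2.1406 > 0 → [0.25, 0.5]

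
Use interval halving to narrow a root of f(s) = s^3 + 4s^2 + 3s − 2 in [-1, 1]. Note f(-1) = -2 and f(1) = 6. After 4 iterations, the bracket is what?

s = 0 gives f = -2, negative; keep [0, 1]
s = 0.5 gives f = 0.625, positive; keep [0, 0.5]
s = 0.25 gives f = -0.984375, negative; keep [0.25, 0.5]
s = 0.375 gives f = -0.2598, negative; keep [0.375, 0.5]

[0.375, 0.5]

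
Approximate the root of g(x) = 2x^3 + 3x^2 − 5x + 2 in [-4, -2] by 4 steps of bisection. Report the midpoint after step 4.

-2.625

midpoint -3: g = -10 < 0 → [-3, -2]
midpoint -2.5: g = 2 > 0 → [-3, -2.5]
midpoint -2.75: g = -3.15625 < 0 → [-2.75, -2.5]
midpoint -2.625: g = -0.3789 < 0 → [-2.625, -2.5]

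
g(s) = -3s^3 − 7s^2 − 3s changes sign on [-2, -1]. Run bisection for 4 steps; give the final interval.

g(-1.5) = -1.125 < 0, so the root lies in [-2, -1.5]
g(-1.75) = -0.109375 < 0, so the root lies in [-2, -1.75]
g(-1.875) = 0.791016 > 0, so the root lies in [-1.875, -1.75]
g(-1.8125) = 0.3044 > 0, so the root lies in [-1.8125, -1.75]

[-1.8125, -1.75]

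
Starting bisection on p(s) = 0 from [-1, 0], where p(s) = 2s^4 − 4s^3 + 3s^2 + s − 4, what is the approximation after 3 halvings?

s = -0.5 gives p = -3.125, negative; keep [-1, -0.5]
s = -0.75 gives p = -0.742188, negative; keep [-1, -0.75]
s = -0.875 gives p = 1.273926, positive; keep [-0.875, -0.75]

-0.875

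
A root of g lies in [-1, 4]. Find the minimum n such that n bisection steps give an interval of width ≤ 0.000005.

20

Width after n steps is 5/2^n. Need 2^n ≥ 5/0.000005 = 1000000.
2^19 = 524288 < 1000000 ≤ 2^20 = 1048576, so n = 20.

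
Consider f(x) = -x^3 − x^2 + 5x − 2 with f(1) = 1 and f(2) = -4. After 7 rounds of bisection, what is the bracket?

midpoint 1.5: f = -0.125 < 0 → [1, 1.5]
midpoint 1.25: f = 0.734375 > 0 → [1.25, 1.5]
midpoint 1.375: f = 0.384766 > 0 → [1.375, 1.5]
midpoint 1.4375: f = 0.1506 > 0 → [1.4375, 1.5]
midpoint 1.46875: f = 0.0181 > 0 → [1.46875, 1.5]
midpoint 1.484375: f = -0.0521 < 0 → [1.46875, 1.484375]
midpoint 1.4765625: f = -0.0167 < 0 → [1.46875, 1.4765625]

[1.46875, 1.4765625]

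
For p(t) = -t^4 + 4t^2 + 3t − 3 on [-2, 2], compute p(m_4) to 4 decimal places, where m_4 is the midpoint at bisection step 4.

t = 0 gives p = -3, negative; keep [0, 2]
t = 1 gives p = 3, positive; keep [0, 1]
t = 0.5 gives p = -0.5625, negative; keep [0.5, 1]
t = 0.75 gives p = 1.1836, positive; keep [0.5, 0.75]

1.1836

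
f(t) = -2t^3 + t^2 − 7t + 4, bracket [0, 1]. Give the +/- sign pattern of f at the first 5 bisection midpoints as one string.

midpoint 0.5: f = 0.5 > 0 → [0.5, 1]
midpoint 0.75: f = -1.53125 < 0 → [0.5, 0.75]
midpoint 0.625: f = -0.472656 < 0 → [0.5, 0.625]
midpoint 0.5625: f = 0.0229 > 0 → [0.5625, 0.625]
midpoint 0.59375: f = -0.2224 < 0 → [0.5625, 0.59375]

+--+-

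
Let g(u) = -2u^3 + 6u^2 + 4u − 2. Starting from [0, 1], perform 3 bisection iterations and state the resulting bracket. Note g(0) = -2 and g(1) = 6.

[0.25, 0.375]

g(0.5) = 1.25 > 0, so the root lies in [0, 0.5]
g(0.25) = -0.65625 < 0, so the root lies in [0.25, 0.5]
g(0.375) = 0.238281 > 0, so the root lies in [0.25, 0.375]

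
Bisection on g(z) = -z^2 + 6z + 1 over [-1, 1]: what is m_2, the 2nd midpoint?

m = 0, g(m) = 1 (+); new bracket [-1, 0]
m = -0.5, g(m) = -2.25 (−); new bracket [-0.5, 0]

-0.5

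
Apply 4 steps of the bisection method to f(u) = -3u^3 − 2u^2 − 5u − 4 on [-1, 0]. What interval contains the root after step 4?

[-0.8125, -0.75]

m = -0.5, f(m) = -1.625 (−); new bracket [-1, -0.5]
m = -0.75, f(m) = -0.109375 (−); new bracket [-1, -0.75]
m = -0.875, f(m) = 0.853516 (+); new bracket [-0.875, -0.75]
m = -0.8125, f(m) = 0.3513 (+); new bracket [-0.8125, -0.75]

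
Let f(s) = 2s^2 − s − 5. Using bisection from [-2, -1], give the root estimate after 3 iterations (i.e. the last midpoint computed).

-1.375

s = -1.5 gives f = 1, positive; keep [-1.5, -1]
s = -1.25 gives f = -0.625, negative; keep [-1.5, -1.25]
s = -1.375 gives f = 0.15625, positive; keep [-1.375, -1.25]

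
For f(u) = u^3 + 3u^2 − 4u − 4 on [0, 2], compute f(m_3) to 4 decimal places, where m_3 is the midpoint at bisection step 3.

-2.3594

m = 1, f(m) = -4 (−); new bracket [1, 2]
m = 1.5, f(m) = 0.125 (+); new bracket [1, 1.5]
m = 1.25, f(m) = -2.359375 (−); new bracket [1.25, 1.5]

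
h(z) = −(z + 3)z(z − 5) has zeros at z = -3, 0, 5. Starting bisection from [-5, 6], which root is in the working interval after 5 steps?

h(0.5) = 7.875 > 0, so the root lies in [0.5, 6]
h(3.25) = 35.546875 > 0, so the root lies in [3.25, 6]
h(4.625) = 13.224609 > 0, so the root lies in [4.625, 6]
h(5.3125) = -13.8 < 0, so the root lies in [4.625, 5.3125]
h(4.96875) = 1.2373 > 0, so the root lies in [4.96875, 5.3125]

5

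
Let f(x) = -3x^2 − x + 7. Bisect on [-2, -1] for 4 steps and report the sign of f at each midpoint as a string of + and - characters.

+-++

midpoint -1.5: f = 1.75 > 0 → [-2, -1.5]
midpoint -1.75: f = -0.4375 < 0 → [-1.75, -1.5]
midpoint -1.625: f = 0.703125 > 0 → [-1.75, -1.625]
midpoint -1.6875: f = 0.1445 > 0 → [-1.75, -1.6875]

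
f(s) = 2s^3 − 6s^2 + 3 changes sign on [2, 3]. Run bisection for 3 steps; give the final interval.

midpoint 2.5: f = -3.25 < 0 → [2.5, 3]
midpoint 2.75: f = -0.78125 < 0 → [2.75, 3]
midpoint 2.875: f = 0.933594 > 0 → [2.75, 2.875]

[2.75, 2.875]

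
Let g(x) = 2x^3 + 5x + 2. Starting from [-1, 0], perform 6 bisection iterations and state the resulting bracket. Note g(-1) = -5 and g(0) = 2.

m = -0.5, g(m) = -0.75 (−); new bracket [-0.5, 0]
m = -0.25, g(m) = 0.71875 (+); new bracket [-0.5, -0.25]
m = -0.375, g(m) = 0.019531 (+); new bracket [-0.5, -0.375]
m = -0.4375, g(m) = -0.355 (−); new bracket [-0.4375, -0.375]
m = -0.40625, g(m) = -0.1653 (−); new bracket [-0.40625, -0.375]
m = -0.390625, g(m) = -0.0723 (−); new bracket [-0.390625, -0.375]

[-0.390625, -0.375]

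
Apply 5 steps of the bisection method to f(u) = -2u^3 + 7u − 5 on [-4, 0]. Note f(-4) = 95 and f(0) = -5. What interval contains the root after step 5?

u = -2 gives f = -3, negative; keep [-4, -2]
u = -3 gives f = 28, positive; keep [-3, -2]
u = -2.5 gives f = 8.75, positive; keep [-2.5, -2]
u = -2.25 gives f = 2.0312, positive; keep [-2.25, -2]
u = -2.125 gives f = -0.6836, negative; keep [-2.25, -2.125]

[-2.25, -2.125]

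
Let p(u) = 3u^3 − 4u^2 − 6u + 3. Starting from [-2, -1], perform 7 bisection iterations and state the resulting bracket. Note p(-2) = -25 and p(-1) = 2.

u = -1.5 gives p = -7.125, negative; keep [-1.5, -1]
u = -1.25 gives p = -1.609375, negative; keep [-1.25, -1]
u = -1.125 gives p = 0.416016, positive; keep [-1.25, -1.125]
u = -1.1875 gives p = -0.5393, negative; keep [-1.1875, -1.125]
u = -1.15625 gives p = -0.0476, negative; keep [-1.15625, -1.125]
u = -1.140625 gives p = 0.1877, positive; keep [-1.15625, -1.140625]
u = -1.1484375 gives p = 0.0709, positive; keep [-1.15625, -1.1484375]

[-1.15625, -1.1484375]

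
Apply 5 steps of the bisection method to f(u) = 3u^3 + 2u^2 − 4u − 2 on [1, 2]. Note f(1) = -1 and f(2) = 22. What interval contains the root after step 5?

u = 1.5 gives f = 6.625, positive; keep [1, 1.5]
u = 1.25 gives f = 1.984375, positive; keep [1, 1.25]
u = 1.125 gives f = 0.302734, positive; keep [1, 1.125]
u = 1.0625 gives f = -0.3938, negative; keep [1.0625, 1.125]
u = 1.09375 gives f = -0.0571, negative; keep [1.09375, 1.125]

[1.09375, 1.125]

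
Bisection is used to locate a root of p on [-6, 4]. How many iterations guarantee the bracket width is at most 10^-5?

Width after n steps is 10/2^n. Need 2^n ≥ 10/10^-5 = 1000000.
2^19 = 524288 < 1000000 ≤ 2^20 = 1048576, so n = 20.

20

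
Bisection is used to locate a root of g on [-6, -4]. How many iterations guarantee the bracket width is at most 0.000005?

Width after n steps is 2/2^n. Need 2^n ≥ 2/0.000005 = 400000.
2^18 = 262144 < 400000 ≤ 2^19 = 524288, so n = 19.

19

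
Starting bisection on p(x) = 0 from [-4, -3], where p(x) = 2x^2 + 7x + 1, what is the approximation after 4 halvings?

m = -3.5, p(m) = 1 (+); new bracket [-3.5, -3]
m = -3.25, p(m) = -0.625 (−); new bracket [-3.5, -3.25]
m = -3.375, p(m) = 0.15625 (+); new bracket [-3.375, -3.25]
m = -3.3125, p(m) = -0.2422 (−); new bracket [-3.375, -3.3125]

-3.3125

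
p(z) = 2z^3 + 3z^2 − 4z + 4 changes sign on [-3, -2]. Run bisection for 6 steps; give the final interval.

z = -2.5 gives p = 1.5, positive; keep [-3, -2.5]
z = -2.75 gives p = -3.90625, negative; keep [-2.75, -2.5]
z = -2.625 gives p = -1.003906, negative; keep [-2.625, -2.5]
z = -2.5625 gives p = 0.2964, positive; keep [-2.625, -2.5625]
z = -2.59375 gives p = -0.3415, negative; keep [-2.59375, -2.5625]
z = -2.578125 gives p = -0.0195, negative; keep [-2.578125, -2.5625]

[-2.578125, -2.5625]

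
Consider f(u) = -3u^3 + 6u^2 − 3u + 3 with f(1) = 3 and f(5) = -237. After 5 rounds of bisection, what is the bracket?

u = 3 gives f = -33, negative; keep [1, 3]
u = 2 gives f = -3, negative; keep [1, 2]
u = 1.5 gives f = 1.875, positive; keep [1.5, 2]
u = 1.75 gives f = 0.0469, positive; keep [1.75, 2]
u = 1.875 gives f = -1.3066, negative; keep [1.75, 1.875]

[1.75, 1.875]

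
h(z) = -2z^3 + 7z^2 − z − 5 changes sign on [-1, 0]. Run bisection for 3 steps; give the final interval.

[-0.75, -0.625]

h(-0.5) = -2.5 < 0, so the root lies in [-1, -0.5]
h(-0.75) = 0.53125 > 0, so the root lies in [-0.75, -0.5]
h(-0.625) = -1.152344 < 0, so the root lies in [-0.75, -0.625]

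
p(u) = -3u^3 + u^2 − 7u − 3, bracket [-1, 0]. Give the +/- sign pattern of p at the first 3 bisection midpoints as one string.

midpoint -0.5: p = 1.125 > 0 → [-0.5, 0]
midpoint -0.25: p = -1.140625 < 0 → [-0.5, -0.25]
midpoint -0.375: p = -0.076172 < 0 → [-0.5, -0.375]

+--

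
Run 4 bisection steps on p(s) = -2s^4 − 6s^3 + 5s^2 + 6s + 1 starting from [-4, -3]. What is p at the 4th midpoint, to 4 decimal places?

3.9155

midpoint -3.5: p = -1.625 < 0 → [-3.5, -3]
midpoint -3.25: p = 17.148438 > 0 → [-3.5, -3.25]
midpoint -3.375: p = 8.870605 > 0 → [-3.5, -3.375]
midpoint -3.4375: p = 3.9155 > 0 → [-3.5, -3.4375]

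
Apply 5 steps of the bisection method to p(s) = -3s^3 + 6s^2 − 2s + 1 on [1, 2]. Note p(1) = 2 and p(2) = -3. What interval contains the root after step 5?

[1.71875, 1.75]

p(1.5) = 1.375 > 0, so the root lies in [1.5, 2]
p(1.75) = -0.203125 < 0, so the root lies in [1.5, 1.75]
p(1.625) = 0.720703 > 0, so the root lies in [1.625, 1.75]
p(1.6875) = 0.2947 > 0, so the root lies in [1.6875, 1.75]
p(1.71875) = 0.055 > 0, so the root lies in [1.71875, 1.75]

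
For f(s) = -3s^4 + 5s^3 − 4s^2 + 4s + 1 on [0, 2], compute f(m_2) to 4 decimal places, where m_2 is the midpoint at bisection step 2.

-0.3125

m = 1, f(m) = 3 (+); new bracket [1, 2]
m = 1.5, f(m) = -0.3125 (−); new bracket [1, 1.5]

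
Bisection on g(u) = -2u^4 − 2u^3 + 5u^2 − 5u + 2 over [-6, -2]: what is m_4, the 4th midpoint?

u = -4 gives g = -282, negative; keep [-4, -2]
u = -3 gives g = -46, negative; keep [-3, -2]
u = -2.5 gives g = -1.125, negative; keep [-2.5, -2]
u = -2.25 gives g = 10.0859, positive; keep [-2.5, -2.25]

-2.25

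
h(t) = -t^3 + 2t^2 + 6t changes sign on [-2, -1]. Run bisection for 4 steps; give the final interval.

[-1.6875, -1.625]

midpoint -1.5: h = -1.125 < 0 → [-2, -1.5]
midpoint -1.75: h = 0.984375 > 0 → [-1.75, -1.5]
midpoint -1.625: h = -0.177734 < 0 → [-1.75, -1.625]
midpoint -1.6875: h = 0.3757 > 0 → [-1.6875, -1.625]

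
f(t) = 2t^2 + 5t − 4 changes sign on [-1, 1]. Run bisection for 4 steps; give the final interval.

[0.625, 0.75]

t = 0 gives f = -4, negative; keep [0, 1]
t = 0.5 gives f = -1, negative; keep [0.5, 1]
t = 0.75 gives f = 0.875, positive; keep [0.5, 0.75]
t = 0.625 gives f = -0.0938, negative; keep [0.625, 0.75]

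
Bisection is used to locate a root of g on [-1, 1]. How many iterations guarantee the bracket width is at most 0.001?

Width after n steps is 2/2^n. Need 2^n ≥ 2/0.001 = 2000.
2^10 = 1024 < 2000 ≤ 2^11 = 2048, so n = 11.

11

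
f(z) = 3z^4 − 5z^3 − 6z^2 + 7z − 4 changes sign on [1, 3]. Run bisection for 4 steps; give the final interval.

f(2) = -6 < 0, so the root lies in [2, 3]
f(2.5) = 15.0625 > 0, so the root lies in [2, 2.5]
f(2.25) = 1.308594 > 0, so the root lies in [2, 2.25]
f(2.125) = -3.0247 < 0, so the root lies in [2.125, 2.25]

[2.125, 2.25]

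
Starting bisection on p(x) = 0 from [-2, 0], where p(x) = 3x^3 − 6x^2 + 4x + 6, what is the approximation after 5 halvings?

-0.6875

m = -1, p(m) = -7 (−); new bracket [-1, 0]
m = -0.5, p(m) = 2.125 (+); new bracket [-1, -0.5]
m = -0.75, p(m) = -1.640625 (−); new bracket [-0.75, -0.5]
m = -0.625, p(m) = 0.4238 (+); new bracket [-0.75, -0.625]
m = -0.6875, p(m) = -0.5608 (−); new bracket [-0.6875, -0.625]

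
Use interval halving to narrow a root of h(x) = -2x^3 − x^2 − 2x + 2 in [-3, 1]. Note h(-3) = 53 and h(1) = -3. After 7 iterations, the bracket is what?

x = -1 gives h = 5, positive; keep [-1, 1]
x = 0 gives h = 2, positive; keep [0, 1]
x = 0.5 gives h = 0.5, positive; keep [0.5, 1]
x = 0.75 gives h = -0.9062, negative; keep [0.5, 0.75]
x = 0.625 gives h = -0.1289, negative; keep [0.5, 0.625]
x = 0.5625 gives h = 0.2026, positive; keep [0.5625, 0.625]
x = 0.59375 gives h = 0.0413, positive; keep [0.59375, 0.625]

[0.59375, 0.625]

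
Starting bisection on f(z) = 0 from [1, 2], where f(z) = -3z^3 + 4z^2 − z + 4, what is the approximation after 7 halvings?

1.6328125

m = 1.5, f(m) = 1.375 (+); new bracket [1.5, 2]
m = 1.75, f(m) = -1.578125 (−); new bracket [1.5, 1.75]
m = 1.625, f(m) = 0.064453 (+); new bracket [1.625, 1.75]
m = 1.6875, f(m) = -0.7131 (−); new bracket [1.625, 1.6875]
m = 1.65625, f(m) = -0.3137 (−); new bracket [1.625, 1.65625]
m = 1.640625, f(m) = -0.122 (−); new bracket [1.625, 1.640625]
m = 1.6328125, f(m) = -0.0281 (−); new bracket [1.625, 1.6328125]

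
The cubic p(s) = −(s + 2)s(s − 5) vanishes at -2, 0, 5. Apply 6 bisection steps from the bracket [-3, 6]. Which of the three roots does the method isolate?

5

s = 1.5 gives p = 18.375, positive; keep [1.5, 6]
s = 3.75 gives p = 26.953125, positive; keep [3.75, 6]
s = 4.875 gives p = 4.189453, positive; keep [4.875, 6]
s = 5.4375 gives p = -17.6931, negative; keep [4.875, 5.4375]
s = 5.15625 gives p = -5.7655, negative; keep [4.875, 5.15625]
s = 5.015625 gives p = -0.5498, negative; keep [4.875, 5.015625]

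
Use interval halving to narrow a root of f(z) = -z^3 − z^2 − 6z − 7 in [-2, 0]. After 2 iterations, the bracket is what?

[-1.5, -1]

m = -1, f(m) = -1 (−); new bracket [-2, -1]
m = -1.5, f(m) = 3.125 (+); new bracket [-1.5, -1]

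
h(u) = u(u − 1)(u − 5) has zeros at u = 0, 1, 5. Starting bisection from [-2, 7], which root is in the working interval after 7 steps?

5

u = 2.5 gives h = -9.375, negative; keep [2.5, 7]
u = 4.75 gives h = -4.453125, negative; keep [4.75, 7]
u = 5.875 gives h = 25.060547, positive; keep [4.75, 5.875]
u = 5.3125 gives h = 7.1594, positive; keep [4.75, 5.3125]
u = 5.03125 gives h = 0.6338, positive; keep [4.75, 5.03125]
u = 4.890625 gives h = -2.0811, negative; keep [4.890625, 5.03125]
u = 4.9609375 gives h = -0.7676, negative; keep [4.9609375, 5.03125]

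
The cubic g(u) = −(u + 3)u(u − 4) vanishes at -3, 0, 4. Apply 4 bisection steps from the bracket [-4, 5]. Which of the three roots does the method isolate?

u = 0.5 gives g = 6.125, positive; keep [0.5, 5]
u = 2.75 gives g = 19.765625, positive; keep [2.75, 5]
u = 3.875 gives g = 3.330078, positive; keep [3.875, 5]
u = 4.4375 gives g = -14.4392, negative; keep [3.875, 4.4375]

4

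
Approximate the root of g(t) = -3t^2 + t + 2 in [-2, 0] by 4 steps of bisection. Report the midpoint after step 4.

m = -1, g(m) = -2 (−); new bracket [-1, 0]
m = -0.5, g(m) = 0.75 (+); new bracket [-1, -0.5]
m = -0.75, g(m) = -0.4375 (−); new bracket [-0.75, -0.5]
m = -0.625, g(m) = 0.2031 (+); new bracket [-0.75, -0.625]

-0.625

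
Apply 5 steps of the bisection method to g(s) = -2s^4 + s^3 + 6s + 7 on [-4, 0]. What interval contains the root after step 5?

[-0.875, -0.75]

g(-2) = -45 < 0, so the root lies in [-2, 0]
g(-1) = -2 < 0, so the root lies in [-1, 0]
g(-0.5) = 3.75 > 0, so the root lies in [-1, -0.5]
g(-0.75) = 1.4453 > 0, so the root lies in [-1, -0.75]
g(-0.875) = -0.0923 < 0, so the root lies in [-0.875, -0.75]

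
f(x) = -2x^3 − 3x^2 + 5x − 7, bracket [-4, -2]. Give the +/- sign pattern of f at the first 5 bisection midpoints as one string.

+--+-

x = -3 gives f = 5, positive; keep [-3, -2]
x = -2.5 gives f = -7, negative; keep [-3, -2.5]
x = -2.75 gives f = -1.84375, negative; keep [-3, -2.75]
x = -2.875 gives f = 1.3555, positive; keep [-2.875, -2.75]
x = -2.8125 gives f = -0.2983, negative; keep [-2.875, -2.8125]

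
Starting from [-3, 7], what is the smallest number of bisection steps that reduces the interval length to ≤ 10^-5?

20

Width after n steps is 10/2^n. Need 2^n ≥ 10/10^-5 = 1000000.
2^19 = 524288 < 1000000 ≤ 2^20 = 1048576, so n = 20.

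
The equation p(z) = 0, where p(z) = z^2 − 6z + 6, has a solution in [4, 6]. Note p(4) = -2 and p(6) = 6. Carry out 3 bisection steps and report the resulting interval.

m = 5, p(m) = 1 (+); new bracket [4, 5]
m = 4.5, p(m) = -0.75 (−); new bracket [4.5, 5]
m = 4.75, p(m) = 0.0625 (+); new bracket [4.5, 4.75]

[4.5, 4.75]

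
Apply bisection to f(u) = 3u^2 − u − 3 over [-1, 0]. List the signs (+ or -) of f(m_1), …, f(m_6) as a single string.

f(-0.5) = -1.75 < 0, so the root lies in [-1, -0.5]
f(-0.75) = -0.5625 < 0, so the root lies in [-1, -0.75]
f(-0.875) = 0.171875 > 0, so the root lies in [-0.875, -0.75]
f(-0.8125) = -0.207 < 0, so the root lies in [-0.875, -0.8125]
f(-0.84375) = -0.0205 < 0, so the root lies in [-0.875, -0.84375]
f(-0.859375) = 0.075 > 0, so the root lies in [-0.859375, -0.84375]

--+--+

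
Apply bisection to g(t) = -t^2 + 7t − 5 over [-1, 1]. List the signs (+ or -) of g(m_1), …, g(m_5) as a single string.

---++

midpoint 0: g = -5 < 0 → [0, 1]
midpoint 0.5: g = -1.75 < 0 → [0.5, 1]
midpoint 0.75: g = -0.3125 < 0 → [0.75, 1]
midpoint 0.875: g = 0.3594 > 0 → [0.75, 0.875]
midpoint 0.8125: g = 0.0273 > 0 → [0.75, 0.8125]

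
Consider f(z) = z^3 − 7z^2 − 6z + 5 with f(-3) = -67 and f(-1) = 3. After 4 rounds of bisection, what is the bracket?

z = -2 gives f = -19, negative; keep [-2, -1]
z = -1.5 gives f = -5.125, negative; keep [-1.5, -1]
z = -1.25 gives f = -0.390625, negative; keep [-1.25, -1]
z = -1.125 gives f = 1.4668, positive; keep [-1.25, -1.125]

[-1.25, -1.125]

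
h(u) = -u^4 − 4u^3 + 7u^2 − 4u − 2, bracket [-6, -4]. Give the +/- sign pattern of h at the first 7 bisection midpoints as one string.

midpoint -5: h = 68 > 0 → [-6, -5]
midpoint -5.5: h = -17.8125 < 0 → [-5.5, -5]
midpoint -5.25: h = 31.058594 > 0 → [-5.5, -5.25]
midpoint -5.375: h = 8.2146 > 0 → [-5.5, -5.375]
midpoint -5.4375: h = -4.3882 < 0 → [-5.4375, -5.375]
midpoint -5.40625: h = 2.0143 > 0 → [-5.4375, -5.40625]
midpoint -5.421875: h = -1.1615 < 0 → [-5.421875, -5.40625]

+-++-+-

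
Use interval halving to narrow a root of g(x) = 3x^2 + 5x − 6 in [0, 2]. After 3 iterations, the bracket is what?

[0.75, 1]

m = 1, g(m) = 2 (+); new bracket [0, 1]
m = 0.5, g(m) = -2.75 (−); new bracket [0.5, 1]
m = 0.75, g(m) = -0.5625 (−); new bracket [0.75, 1]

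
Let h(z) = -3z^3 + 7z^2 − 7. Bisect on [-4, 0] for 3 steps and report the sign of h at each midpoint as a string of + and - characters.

midpoint -2: h = 45 > 0 → [-2, 0]
midpoint -1: h = 3 > 0 → [-1, 0]
midpoint -0.5: h = -4.875 < 0 → [-1, -0.5]

++-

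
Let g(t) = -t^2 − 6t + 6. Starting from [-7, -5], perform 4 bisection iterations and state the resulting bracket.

midpoint -6: g = 6 > 0 → [-7, -6]
midpoint -6.5: g = 2.75 > 0 → [-7, -6.5]
midpoint -6.75: g = 0.9375 > 0 → [-7, -6.75]
midpoint -6.875: g = -0.0156 < 0 → [-6.875, -6.75]

[-6.875, -6.75]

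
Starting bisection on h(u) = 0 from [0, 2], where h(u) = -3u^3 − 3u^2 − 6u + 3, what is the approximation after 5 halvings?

0.4375

m = 1, h(m) = -9 (−); new bracket [0, 1]
m = 0.5, h(m) = -1.125 (−); new bracket [0, 0.5]
m = 0.25, h(m) = 1.265625 (+); new bracket [0.25, 0.5]
m = 0.375, h(m) = 0.1699 (+); new bracket [0.375, 0.5]
m = 0.4375, h(m) = -0.4504 (−); new bracket [0.375, 0.4375]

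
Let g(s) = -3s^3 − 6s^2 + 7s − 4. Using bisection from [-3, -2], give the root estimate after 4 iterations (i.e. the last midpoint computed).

g(-2.5) = -12.125 < 0, so the root lies in [-3, -2.5]
g(-2.75) = -6.234375 < 0, so the root lies in [-3, -2.75]
g(-2.875) = -2.427734 < 0, so the root lies in [-3, -2.875]
g(-2.9375) = -0.2937 < 0, so the root lies in [-3, -2.9375]

-2.9375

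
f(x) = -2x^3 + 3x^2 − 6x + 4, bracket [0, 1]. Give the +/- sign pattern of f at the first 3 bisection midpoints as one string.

++-

f(0.5) = 1.5 > 0, so the root lies in [0.5, 1]
f(0.75) = 0.34375 > 0, so the root lies in [0.75, 1]
f(0.875) = -0.292969 < 0, so the root lies in [0.75, 0.875]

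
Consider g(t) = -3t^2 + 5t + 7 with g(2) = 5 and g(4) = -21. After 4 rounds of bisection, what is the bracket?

[2.5, 2.625]

midpoint 3: g = -5 < 0 → [2, 3]
midpoint 2.5: g = 0.75 > 0 → [2.5, 3]
midpoint 2.75: g = -1.9375 < 0 → [2.5, 2.75]
midpoint 2.625: g = -0.5469 < 0 → [2.5, 2.625]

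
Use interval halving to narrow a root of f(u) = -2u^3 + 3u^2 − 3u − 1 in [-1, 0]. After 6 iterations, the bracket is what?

u = -0.5 gives f = 1.5, positive; keep [-0.5, 0]
u = -0.25 gives f = -0.03125, negative; keep [-0.5, -0.25]
u = -0.375 gives f = 0.652344, positive; keep [-0.375, -0.25]
u = -0.3125 gives f = 0.2915, positive; keep [-0.3125, -0.25]
u = -0.28125 gives f = 0.1255, positive; keep [-0.28125, -0.25]
u = -0.265625 gives f = 0.046, positive; keep [-0.265625, -0.25]

[-0.265625, -0.25]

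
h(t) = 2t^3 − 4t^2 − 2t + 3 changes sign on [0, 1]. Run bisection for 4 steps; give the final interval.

m = 0.5, h(m) = 1.25 (+); new bracket [0.5, 1]
m = 0.75, h(m) = 0.09375 (+); new bracket [0.75, 1]
m = 0.875, h(m) = -0.472656 (−); new bracket [0.75, 0.875]
m = 0.8125, h(m) = -0.1929 (−); new bracket [0.75, 0.8125]

[0.75, 0.8125]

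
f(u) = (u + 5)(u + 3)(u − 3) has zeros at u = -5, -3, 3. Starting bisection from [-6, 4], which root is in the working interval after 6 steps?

u = -1 gives f = -32, negative; keep [-1, 4]
u = 1.5 gives f = -43.875, negative; keep [1.5, 4]
u = 2.75 gives f = -11.140625, negative; keep [2.75, 4]
u = 3.375 gives f = 20.0215, positive; keep [2.75, 3.375]
u = 3.0625 gives f = 3.0549, positive; keep [2.75, 3.0625]
u = 2.90625 gives f = -4.3778, negative; keep [2.90625, 3.0625]

3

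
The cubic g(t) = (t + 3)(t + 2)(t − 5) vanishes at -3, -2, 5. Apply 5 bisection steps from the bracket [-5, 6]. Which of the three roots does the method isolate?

5

t = 0.5 gives g = -39.375, negative; keep [0.5, 6]
t = 3.25 gives g = -57.421875, negative; keep [3.25, 6]
t = 4.625 gives g = -18.943359, negative; keep [4.625, 6]
t = 5.3125 gives g = 18.9954, positive; keep [4.625, 5.3125]
t = 4.96875 gives g = -1.7354, negative; keep [4.96875, 5.3125]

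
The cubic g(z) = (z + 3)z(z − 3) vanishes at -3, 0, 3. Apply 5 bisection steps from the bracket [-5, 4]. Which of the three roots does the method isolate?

z = -0.5 gives g = 4.375, positive; keep [-5, -0.5]
z = -2.75 gives g = 3.953125, positive; keep [-5, -2.75]
z = -3.875 gives g = -23.310547, negative; keep [-3.875, -2.75]
z = -3.3125 gives g = -6.5344, negative; keep [-3.3125, -2.75]
z = -3.03125 gives g = -0.5713, negative; keep [-3.03125, -2.75]

-3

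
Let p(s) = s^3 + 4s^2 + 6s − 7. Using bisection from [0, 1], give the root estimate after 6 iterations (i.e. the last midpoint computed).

p(0.5) = -2.875 < 0, so the root lies in [0.5, 1]
p(0.75) = 0.171875 > 0, so the root lies in [0.5, 0.75]
p(0.625) = -1.443359 < 0, so the root lies in [0.625, 0.75]
p(0.6875) = -0.6594 < 0, so the root lies in [0.6875, 0.75]
p(0.71875) = -0.2498 < 0, so the root lies in [0.71875, 0.75]
p(0.734375) = -0.0405 < 0, so the root lies in [0.734375, 0.75]

0.734375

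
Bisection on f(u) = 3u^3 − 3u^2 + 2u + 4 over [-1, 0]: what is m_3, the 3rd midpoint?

u = -0.5 gives f = 1.875, positive; keep [-1, -0.5]
u = -0.75 gives f = -0.453125, negative; keep [-0.75, -0.5]
u = -0.625 gives f = 0.845703, positive; keep [-0.75, -0.625]

-0.625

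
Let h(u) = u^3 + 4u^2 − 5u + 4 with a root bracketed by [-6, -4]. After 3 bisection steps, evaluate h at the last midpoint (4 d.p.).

h(-5) = 4 > 0, so the root lies in [-6, -5]
h(-5.5) = -13.875 < 0, so the root lies in [-5.5, -5]
h(-5.25) = -4.203125 < 0, so the root lies in [-5.25, -5]

-4.2031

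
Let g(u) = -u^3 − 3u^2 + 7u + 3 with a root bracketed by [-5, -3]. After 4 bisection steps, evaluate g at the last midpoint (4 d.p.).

-1.3066

midpoint -4: g = -9 < 0 → [-5, -4]
midpoint -4.5: g = 1.875 > 0 → [-4.5, -4]
midpoint -4.25: g = -4.171875 < 0 → [-4.5, -4.25]
midpoint -4.375: g = -1.3066 < 0 → [-4.5, -4.375]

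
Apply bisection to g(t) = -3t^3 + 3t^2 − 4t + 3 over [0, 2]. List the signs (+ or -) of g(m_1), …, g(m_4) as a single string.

t = 1 gives g = -1, negative; keep [0, 1]
t = 0.5 gives g = 1.375, positive; keep [0.5, 1]
t = 0.75 gives g = 0.421875, positive; keep [0.75, 1]
t = 0.875 gives g = -0.2129, negative; keep [0.75, 0.875]

-++-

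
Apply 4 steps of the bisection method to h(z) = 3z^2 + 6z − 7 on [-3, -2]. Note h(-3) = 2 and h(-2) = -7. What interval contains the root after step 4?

midpoint -2.5: h = -3.25 < 0 → [-3, -2.5]
midpoint -2.75: h = -0.8125 < 0 → [-3, -2.75]
midpoint -2.875: h = 0.546875 > 0 → [-2.875, -2.75]
midpoint -2.8125: h = -0.1445 < 0 → [-2.875, -2.8125]

[-2.875, -2.8125]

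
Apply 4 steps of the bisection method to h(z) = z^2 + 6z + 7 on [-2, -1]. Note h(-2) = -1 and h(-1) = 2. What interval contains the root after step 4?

[-1.625, -1.5625]

m = -1.5, h(m) = 0.25 (+); new bracket [-2, -1.5]
m = -1.75, h(m) = -0.4375 (−); new bracket [-1.75, -1.5]
m = -1.625, h(m) = -0.109375 (−); new bracket [-1.625, -1.5]
m = -1.5625, h(m) = 0.0664 (+); new bracket [-1.625, -1.5625]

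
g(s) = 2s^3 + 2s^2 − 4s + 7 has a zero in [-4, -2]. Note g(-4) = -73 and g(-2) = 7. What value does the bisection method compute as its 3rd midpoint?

m = -3, g(m) = -17 (−); new bracket [-3, -2]
m = -2.5, g(m) = -1.75 (−); new bracket [-2.5, -2]
m = -2.25, g(m) = 3.34375 (+); new bracket [-2.5, -2.25]

-2.25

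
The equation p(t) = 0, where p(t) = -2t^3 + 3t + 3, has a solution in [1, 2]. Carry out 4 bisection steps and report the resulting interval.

t = 1.5 gives p = 0.75, positive; keep [1.5, 2]
t = 1.75 gives p = -2.46875, negative; keep [1.5, 1.75]
t = 1.625 gives p = -0.707031, negative; keep [1.5, 1.625]
t = 1.5625 gives p = 0.0581, positive; keep [1.5625, 1.625]

[1.5625, 1.625]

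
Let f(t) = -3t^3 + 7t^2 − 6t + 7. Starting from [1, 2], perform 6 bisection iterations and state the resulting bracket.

f(1.5) = 3.625 > 0, so the root lies in [1.5, 2]
f(1.75) = 1.859375 > 0, so the root lies in [1.75, 2]
f(1.875) = 0.583984 > 0, so the root lies in [1.875, 2]
f(1.9375) = -0.1672 < 0, so the root lies in [1.875, 1.9375]
f(1.90625) = 0.2183 > 0, so the root lies in [1.90625, 1.9375]
f(1.921875) = 0.028 > 0, so the root lies in [1.921875, 1.9375]

[1.921875, 1.9375]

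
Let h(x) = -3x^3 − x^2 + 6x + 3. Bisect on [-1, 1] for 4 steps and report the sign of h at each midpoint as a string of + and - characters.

m = 0, h(m) = 3 (+); new bracket [-1, 0]
m = -0.5, h(m) = 0.125 (+); new bracket [-1, -0.5]
m = -0.75, h(m) = -0.796875 (−); new bracket [-0.75, -0.5]
m = -0.625, h(m) = -0.4082 (−); new bracket [-0.625, -0.5]

++--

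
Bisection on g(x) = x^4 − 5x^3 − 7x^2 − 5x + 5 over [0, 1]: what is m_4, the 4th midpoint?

0.5625

midpoint 0.5: g = 0.1875 > 0 → [0.5, 1]
midpoint 0.75: g = -4.480469 < 0 → [0.5, 0.75]
midpoint 0.625: g = -1.92749 < 0 → [0.5, 0.625]
midpoint 0.5625: g = -0.8171 < 0 → [0.5, 0.5625]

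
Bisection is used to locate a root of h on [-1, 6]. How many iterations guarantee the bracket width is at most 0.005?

11

Width after n steps is 7/2^n. Need 2^n ≥ 7/0.005 = 1400.
2^10 = 1024 < 1400 ≤ 2^11 = 2048, so n = 11.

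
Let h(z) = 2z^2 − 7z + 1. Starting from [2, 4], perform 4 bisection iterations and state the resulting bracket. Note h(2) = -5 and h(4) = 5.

h(3) = -2 < 0, so the root lies in [3, 4]
h(3.5) = 1 > 0, so the root lies in [3, 3.5]
h(3.25) = -0.625 < 0, so the root lies in [3.25, 3.5]
h(3.375) = 0.1562 > 0, so the root lies in [3.25, 3.375]

[3.25, 3.375]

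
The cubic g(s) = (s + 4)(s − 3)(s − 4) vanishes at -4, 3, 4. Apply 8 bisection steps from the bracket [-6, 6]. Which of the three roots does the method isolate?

-4

s = 0 gives g = 48, positive; keep [-6, 0]
s = -3 gives g = 42, positive; keep [-6, -3]
s = -4.5 gives g = -31.875, negative; keep [-4.5, -3]
s = -3.75 gives g = 13.0781, positive; keep [-4.5, -3.75]
s = -4.125 gives g = -7.2363, negative; keep [-4.125, -3.75]
s = -3.9375 gives g = 3.4417, positive; keep [-4.125, -3.9375]
s = -4.03125 gives g = -1.7647, negative; keep [-4.03125, -3.9375]
s = -3.984375 gives g = 0.8713, positive; keep [-4.03125, -3.984375]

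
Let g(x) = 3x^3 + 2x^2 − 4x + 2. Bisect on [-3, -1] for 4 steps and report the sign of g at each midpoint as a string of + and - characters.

-+-+

midpoint -2: g = -6 < 0 → [-2, -1]
midpoint -1.5: g = 2.375 > 0 → [-2, -1.5]
midpoint -1.75: g = -0.953125 < 0 → [-1.75, -1.5]
midpoint -1.625: g = 0.9082 > 0 → [-1.75, -1.625]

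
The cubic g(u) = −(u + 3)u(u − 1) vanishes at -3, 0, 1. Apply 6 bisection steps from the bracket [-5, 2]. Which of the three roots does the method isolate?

-3

g(-1.5) = -5.625 < 0, so the root lies in [-5, -1.5]
g(-3.25) = 3.453125 > 0, so the root lies in [-3.25, -1.5]
g(-2.375) = -5.009766 < 0, so the root lies in [-3.25, -2.375]
g(-2.8125) = -2.0105 < 0, so the root lies in [-3.25, -2.8125]
g(-3.03125) = 0.3819 > 0, so the root lies in [-3.03125, -2.8125]
g(-2.921875) = -0.8953 < 0, so the root lies in [-3.03125, -2.921875]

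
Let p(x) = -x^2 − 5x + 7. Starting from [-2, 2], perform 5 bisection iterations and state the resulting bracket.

p(0) = 7 > 0, so the root lies in [0, 2]
p(1) = 1 > 0, so the root lies in [1, 2]
p(1.5) = -2.75 < 0, so the root lies in [1, 1.5]
p(1.25) = -0.8125 < 0, so the root lies in [1, 1.25]
p(1.125) = 0.1094 > 0, so the root lies in [1.125, 1.25]

[1.125, 1.25]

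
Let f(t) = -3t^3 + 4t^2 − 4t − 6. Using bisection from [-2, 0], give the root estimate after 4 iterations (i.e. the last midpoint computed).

f(-1) = 5 > 0, so the root lies in [-1, 0]
f(-0.5) = -2.625 < 0, so the root lies in [-1, -0.5]
f(-0.75) = 0.515625 > 0, so the root lies in [-0.75, -0.5]
f(-0.625) = -1.2051 < 0, so the root lies in [-0.75, -0.625]

-0.625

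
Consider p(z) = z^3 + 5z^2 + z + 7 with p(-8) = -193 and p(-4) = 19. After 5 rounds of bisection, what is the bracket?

midpoint -6: p = -35 < 0 → [-6, -4]
midpoint -5: p = 2 > 0 → [-6, -5]
midpoint -5.5: p = -13.625 < 0 → [-5.5, -5]
midpoint -5.25: p = -5.1406 < 0 → [-5.25, -5]
midpoint -5.125: p = -1.4082 < 0 → [-5.125, -5]

[-5.125, -5]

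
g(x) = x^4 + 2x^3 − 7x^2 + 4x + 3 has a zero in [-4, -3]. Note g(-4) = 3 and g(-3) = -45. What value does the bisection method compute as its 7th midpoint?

-3.9765625

midpoint -3.5: g = -32.4375 < 0 → [-4, -3.5]
midpoint -3.75: g = -18.152344 < 0 → [-4, -3.75]
midpoint -3.875: g = -8.511475 < 0 → [-4, -3.875]
midpoint -3.9375: g = -2.9995 < 0 → [-4, -3.9375]
midpoint -3.96875: g = -0.0619 < 0 → [-4, -3.96875]
midpoint -3.984375: g = 1.4533 > 0 → [-3.984375, -3.96875]
midpoint -3.9765625: g = 0.6918 > 0 → [-3.9765625, -3.96875]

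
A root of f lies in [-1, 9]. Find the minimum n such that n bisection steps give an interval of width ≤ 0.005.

11

Width after n steps is 10/2^n. Need 2^n ≥ 10/0.005 = 2000.
2^10 = 1024 < 2000 ≤ 2^11 = 2048, so n = 11.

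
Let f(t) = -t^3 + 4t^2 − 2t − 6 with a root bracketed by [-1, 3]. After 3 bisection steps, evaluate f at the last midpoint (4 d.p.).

-3.8750

t = 1 gives f = -5, negative; keep [-1, 1]
t = 0 gives f = -6, negative; keep [-1, 0]
t = -0.5 gives f = -3.875, negative; keep [-1, -0.5]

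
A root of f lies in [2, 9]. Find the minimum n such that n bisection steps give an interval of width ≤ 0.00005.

18

Width after n steps is 7/2^n. Need 2^n ≥ 7/0.00005 = 140000.
2^17 = 131072 < 140000 ≤ 2^18 = 262144, so n = 18.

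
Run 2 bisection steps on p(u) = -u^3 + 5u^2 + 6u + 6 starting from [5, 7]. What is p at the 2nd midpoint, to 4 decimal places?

midpoint 6: p = 6 > 0 → [6, 7]
midpoint 6.5: p = -18.375 < 0 → [6, 6.5]

-18.3750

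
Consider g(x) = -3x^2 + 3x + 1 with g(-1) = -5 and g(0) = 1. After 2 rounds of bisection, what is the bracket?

x = -0.5 gives g = -1.25, negative; keep [-0.5, 0]
x = -0.25 gives g = 0.0625, positive; keep [-0.5, -0.25]

[-0.5, -0.25]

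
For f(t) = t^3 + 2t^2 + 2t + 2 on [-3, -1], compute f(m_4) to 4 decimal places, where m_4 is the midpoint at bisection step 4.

m = -2, f(m) = -2 (−); new bracket [-2, -1]
m = -1.5, f(m) = 0.125 (+); new bracket [-2, -1.5]
m = -1.75, f(m) = -0.734375 (−); new bracket [-1.75, -1.5]
m = -1.625, f(m) = -0.2598 (−); new bracket [-1.625, -1.5]

-0.2598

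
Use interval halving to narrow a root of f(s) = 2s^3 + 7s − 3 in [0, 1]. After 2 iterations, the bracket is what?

[0.25, 0.5]

f(0.5) = 0.75 > 0, so the root lies in [0, 0.5]
f(0.25) = -1.21875 < 0, so the root lies in [0.25, 0.5]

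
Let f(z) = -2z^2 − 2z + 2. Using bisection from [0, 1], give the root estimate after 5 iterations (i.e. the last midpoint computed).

f(0.5) = 0.5 > 0, so the root lies in [0.5, 1]
f(0.75) = -0.625 < 0, so the root lies in [0.5, 0.75]
f(0.625) = -0.03125 < 0, so the root lies in [0.5, 0.625]
f(0.5625) = 0.2422 > 0, so the root lies in [0.5625, 0.625]
f(0.59375) = 0.1074 > 0, so the root lies in [0.59375, 0.625]

0.59375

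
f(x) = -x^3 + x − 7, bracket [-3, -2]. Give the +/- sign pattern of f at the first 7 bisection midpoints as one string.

f(-2.5) = 6.125 > 0, so the root lies in [-2.5, -2]
f(-2.25) = 2.140625 > 0, so the root lies in [-2.25, -2]
f(-2.125) = 0.470703 > 0, so the root lies in [-2.125, -2]
f(-2.0625) = -0.2888 < 0, so the root lies in [-2.125, -2.0625]
f(-2.09375) = 0.0848 > 0, so the root lies in [-2.09375, -2.0625]
f(-2.078125) = -0.1035 < 0, so the root lies in [-2.09375, -2.078125]
f(-2.0859375) = -0.0097 < 0, so the root lies in [-2.09375, -2.0859375]

+++-+--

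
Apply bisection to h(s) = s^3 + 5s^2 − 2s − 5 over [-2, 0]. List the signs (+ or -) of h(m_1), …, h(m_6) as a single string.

+---++

m = -1, h(m) = 1 (+); new bracket [-1, 0]
m = -0.5, h(m) = -2.875 (−); new bracket [-1, -0.5]
m = -0.75, h(m) = -1.109375 (−); new bracket [-1, -0.75]
m = -0.875, h(m) = -0.0918 (−); new bracket [-1, -0.875]
m = -0.9375, h(m) = 0.4456 (+); new bracket [-0.9375, -0.875]
m = -0.90625, h(m) = 0.1747 (+); new bracket [-0.90625, -0.875]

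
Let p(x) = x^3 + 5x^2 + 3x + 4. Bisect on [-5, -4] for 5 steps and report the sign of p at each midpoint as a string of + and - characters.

+---+

midpoint -4.5: p = 0.625 > 0 → [-5, -4.5]
midpoint -4.75: p = -4.609375 < 0 → [-4.75, -4.5]
midpoint -4.625: p = -1.853516 < 0 → [-4.625, -4.5]
midpoint -4.5625: p = -0.5803 < 0 → [-4.5625, -4.5]
midpoint -4.53125: p = 0.0307 > 0 → [-4.5625, -4.53125]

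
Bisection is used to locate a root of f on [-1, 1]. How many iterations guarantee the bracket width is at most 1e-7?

25

Width after n steps is 2/2^n. Need 2^n ≥ 2/1e-7 = 20000000.
2^24 = 16777216 < 20000000 ≤ 2^25 = 33554432, so n = 25.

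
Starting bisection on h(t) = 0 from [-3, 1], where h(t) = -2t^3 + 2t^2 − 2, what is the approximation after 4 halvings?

-0.75

h(-1) = 2 > 0, so the root lies in [-1, 1]
h(0) = -2 < 0, so the root lies in [-1, 0]
h(-0.5) = -1.25 < 0, so the root lies in [-1, -0.5]
h(-0.75) = -0.0312 < 0, so the root lies in [-1, -0.75]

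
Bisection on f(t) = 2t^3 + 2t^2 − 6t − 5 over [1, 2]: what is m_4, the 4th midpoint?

t = 1.5 gives f = -2.75, negative; keep [1.5, 2]
t = 1.75 gives f = 1.34375, positive; keep [1.5, 1.75]
t = 1.625 gives f = -0.886719, negative; keep [1.625, 1.75]
t = 1.6875 gives f = 0.1812, positive; keep [1.625, 1.6875]

1.6875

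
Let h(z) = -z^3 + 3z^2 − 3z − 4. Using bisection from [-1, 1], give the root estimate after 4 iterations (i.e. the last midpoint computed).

-0.625

h(0) = -4 < 0, so the root lies in [-1, 0]
h(-0.5) = -1.625 < 0, so the root lies in [-1, -0.5]
h(-0.75) = 0.359375 > 0, so the root lies in [-0.75, -0.5]
h(-0.625) = -0.709 < 0, so the root lies in [-0.75, -0.625]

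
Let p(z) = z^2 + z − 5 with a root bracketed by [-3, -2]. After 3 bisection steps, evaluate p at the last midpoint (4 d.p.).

0.3906

p(-2.5) = -1.25 < 0, so the root lies in [-3, -2.5]
p(-2.75) = -0.1875 < 0, so the root lies in [-3, -2.75]
p(-2.875) = 0.390625 > 0, so the root lies in [-2.875, -2.75]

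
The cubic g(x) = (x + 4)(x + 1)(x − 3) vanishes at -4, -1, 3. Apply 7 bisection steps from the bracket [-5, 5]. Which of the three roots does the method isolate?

3

g(0) = -12 < 0, so the root lies in [0, 5]
g(2.5) = -11.375 < 0, so the root lies in [2.5, 5]
g(3.75) = 27.609375 > 0, so the root lies in [2.5, 3.75]
g(3.125) = 3.6738 > 0, so the root lies in [2.5, 3.125]
g(2.8125) = -4.8699 < 0, so the root lies in [2.8125, 3.125]
g(2.96875) = -0.8643 < 0, so the root lies in [2.96875, 3.125]
g(3.046875) = 1.3368 > 0, so the root lies in [2.96875, 3.046875]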